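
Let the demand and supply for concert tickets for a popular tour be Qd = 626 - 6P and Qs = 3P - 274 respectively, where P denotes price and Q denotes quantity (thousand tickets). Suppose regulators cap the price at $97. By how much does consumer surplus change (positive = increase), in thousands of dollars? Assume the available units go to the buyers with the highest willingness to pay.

Equilibrium: 626 - 6P = 3P - 274, so 900 = 9P and P* = 100, Q* = 26.
Since 97 < 100, the ceiling is binding.
At P = 97: Qd = 626 - 6·97 = 44 and Qs = 3·97 - 274 = 17.
Consumer surplus without the control is ½ · (313/3 - 100) · 26 = 169/3.
With the ceiling, 17 units are sold at 97 (assume they go to the highest-value buyers). The demand price at Q = 17 is 101.5, so CS = ½ · [(313/3 - 97) + (101.5 - 97)] · 17 = 1207/12.
Change in consumer surplus = 1207/12 - 169/3 = 44.25.

44.25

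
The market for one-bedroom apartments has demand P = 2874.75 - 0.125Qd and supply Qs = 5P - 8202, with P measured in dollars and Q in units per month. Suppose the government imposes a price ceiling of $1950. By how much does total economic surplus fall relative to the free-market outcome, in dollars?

Rearranging demand gives Qd = 22998 - 8P. In a free market, 22998 - 8P = 5P - 8202 gives the equilibrium P* = 2400, Q* = 3798.
Because the ceiling (1950) lies below the market-clearing price, it is binding.
At P = 1950: Qd = 22998 - 8·1950 = 7398 and Qs = 5·1950 - 8202 = 1548.
Quantity traded falls to 1548. At Q = 1548 the demand price is (22998 - 1548)/8 = 2681.25 and the supply price is (8202 + 1548)/5 = 1950.
Deadweight loss = ½ · (2681.25 - 1950) · (3798 - 1548) = ½ · 731.25 · 2250 = 822656.25.

822656.25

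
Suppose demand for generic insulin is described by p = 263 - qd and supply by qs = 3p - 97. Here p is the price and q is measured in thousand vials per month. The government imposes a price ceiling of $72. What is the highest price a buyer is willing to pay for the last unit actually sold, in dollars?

Rearranging demand gives qd = 263 - p. In a free market, 263 - p = 3p - 97 gives the equilibrium p* = 90, q* = 173.
Since 72 < 90, the ceiling is binding.
At p = 72: qd = 263 - 72 = 191 and qs = 3·72 - 97 = 119.
Only 119 units reach the market. On the demand curve, the marginal buyer's willingness to pay at q = 119 is (263 - 119) = 144.

144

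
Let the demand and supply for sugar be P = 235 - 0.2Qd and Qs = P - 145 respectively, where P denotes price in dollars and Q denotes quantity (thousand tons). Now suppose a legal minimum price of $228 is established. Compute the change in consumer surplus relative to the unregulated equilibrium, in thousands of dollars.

-440

Rearranging demand gives Qd = 1175 - 5P. In a free market, 1175 - 5P = P - 145 gives the equilibrium P* = 220, Q* = 75.
Because the floor (228) lies above the market-clearing price, it is binding.
At P = 228: Qd = 1175 - 5·228 = 35 and Qs = 228 - 145 = 83.
Consumer surplus without the control is ½ · (235 - 220) · 75 = 562.5.
With the floor, consumers buy 35 units at 228, so CS = ½ · (235 - 228) · 35 = 122.5.
Change in consumer surplus = 122.5 - 562.5 = -440.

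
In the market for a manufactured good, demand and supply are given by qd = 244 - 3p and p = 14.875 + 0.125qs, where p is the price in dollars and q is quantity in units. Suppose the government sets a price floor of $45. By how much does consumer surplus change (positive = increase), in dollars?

Rearranging supply gives qs = 8p - 119. In a free market, 244 - 3p = 8p - 119 gives the equilibrium p* = 33, q* = 145.
Because the floor (45) lies above the market-clearing price, it is binding.
At p = 45: qd = 244 - 3·45 = 109 and qs = 8·45 - 119 = 241.
Consumer surplus without the control is ½ · (244/3 - 33) · 145 = 21025/6.
With the floor, consumers buy 109 units at 45, so CS = ½ · (244/3 - 45) · 109 = 11881/6.
Change in consumer surplus = 11881/6 - 21025/6 = -1524.

-1524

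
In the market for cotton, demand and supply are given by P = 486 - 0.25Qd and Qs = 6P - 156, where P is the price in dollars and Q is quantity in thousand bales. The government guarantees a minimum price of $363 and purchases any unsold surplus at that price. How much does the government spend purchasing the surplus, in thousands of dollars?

555390

Rearranging demand gives Qd = 1944 - 4P. Equilibrium: 1944 - 4P = 6P - 156, so 2100 = 10P and P* = 210, Q* = 1104.
Because the floor (363) lies above the market-clearing price, it is binding.
At P = 363: Qd = 1944 - 4·363 = 492 and Qs = 6·363 - 156 = 2022.
Surplus = Qs - Qd = 1530.
Government expenditure = surplus × support price = 1530 × 363 = 555390.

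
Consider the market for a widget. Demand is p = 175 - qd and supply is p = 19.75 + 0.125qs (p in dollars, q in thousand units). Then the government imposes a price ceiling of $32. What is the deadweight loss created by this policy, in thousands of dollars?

900

Rearranging demand gives qd = 175 - p; rearranging supply gives qs = 8p - 158. Setting quantity demanded equal to quantity supplied, 175 - p = 8p - 158, gives p* = 37 and q* = 138.
The ceiling of 32 is below the equilibrium price 37, so it binds.
At p = 32: qd = 175 - 32 = 143 and qs = 8·32 - 158 = 98.
Quantity traded falls to 98. At q = 98 the demand price is 175 - 98 = 77 and the supply price is (158 + 98)/8 = 32.
Deadweight loss = ½ · (77 - 32) · (138 - 98) = ½ · 45 · 40 = 900.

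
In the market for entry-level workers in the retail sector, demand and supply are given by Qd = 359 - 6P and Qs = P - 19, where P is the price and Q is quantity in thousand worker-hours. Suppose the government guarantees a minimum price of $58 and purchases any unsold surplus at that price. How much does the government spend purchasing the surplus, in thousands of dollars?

In a free market, 359 - 6P = P - 19 gives the equilibrium P* = 54, Q* = 35.
Since 58 > 54, the floor is binding.
At P = 58: Qd = 359 - 6·58 = 11 and Qs = 58 - 19 = 39.
Surplus = Qs - Qd = 28.
Government expenditure = surplus × support price = 28 × 58 = 1624.

1624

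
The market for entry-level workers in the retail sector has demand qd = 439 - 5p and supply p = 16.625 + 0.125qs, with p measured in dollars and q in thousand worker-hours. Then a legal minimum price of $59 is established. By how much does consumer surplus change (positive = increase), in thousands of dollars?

Rearranging supply gives qs = 8p - 133. In a free market, 439 - 5p = 8p - 133 gives the equilibrium p* = 44, q* = 219.
The floor of 59 is above the equilibrium price 44, so it binds.
At p = 59: qd = 439 - 5·59 = 144 and qs = 8·59 - 133 = 339.
Consumer surplus without the control is ½ · (87.8 - 44) · 219 = 4796.1.
With the floor, consumers buy 144 units at 59, so CS = ½ · (87.8 - 59) · 144 = 2073.6.
Change in consumer surplus = 2073.6 - 4796.1 = -2722.5.

-2722.5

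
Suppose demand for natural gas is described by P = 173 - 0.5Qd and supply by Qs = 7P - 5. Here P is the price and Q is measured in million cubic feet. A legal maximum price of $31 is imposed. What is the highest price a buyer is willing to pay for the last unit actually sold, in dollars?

Rearranging demand gives Qd = 346 - 2P. Equilibrium: 346 - 2P = 7P - 5, so 351 = 9P and P* = 39, Q* = 268.
Because the ceiling (31) lies below the market-clearing price, it is binding.
At P = 31: Qd = 346 - 2·31 = 284 and Qs = 7·31 - 5 = 212.
Only 212 units reach the market. On the demand curve, the marginal buyer's willingness to pay at Q = 212 is (346 - 212)/2 = 67.

67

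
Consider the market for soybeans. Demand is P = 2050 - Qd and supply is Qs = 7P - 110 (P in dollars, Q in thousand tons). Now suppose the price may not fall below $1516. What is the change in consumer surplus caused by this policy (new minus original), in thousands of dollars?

Rearranging demand gives Qd = 2050 - P. In a free market, 2050 - P = 7P - 110 gives the equilibrium P* = 270, Q* = 1780.
Since 1516 > 270, the floor is binding.
At P = 1516: Qd = 2050 - 1516 = 534 and Qs = 7·1516 - 110 = 10502.
Consumer surplus without the control is ½ · (2050 - 270) · 1780 = 1584200.
With the floor, consumers buy 534 units at 1516, so CS = ½ · (2050 - 1516) · 534 = 142578.
Change in consumer surplus = 142578 - 1584200 = -1441622.

-1441622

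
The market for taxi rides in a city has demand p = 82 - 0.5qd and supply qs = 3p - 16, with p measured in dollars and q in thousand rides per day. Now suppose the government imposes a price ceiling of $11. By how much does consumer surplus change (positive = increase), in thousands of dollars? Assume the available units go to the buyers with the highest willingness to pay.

Rearranging demand gives qd = 164 - 2p. Setting quantity demanded equal to quantity supplied, 164 - 2p = 3p - 16, gives p* = 36 and q* = 92.
Since 11 < 36, the ceiling is binding.
At p = 11: qd = 164 - 2·11 = 142 and qs = 3·11 - 16 = 17.
Consumer surplus without the control is ½ · (82 - 36) · 92 = 2116.
With the ceiling, 17 units are sold at 11 (assume they go to the highest-value buyers). The demand price at q = 17 is 73.5, so CS = ½ · [(82 - 11) + (73.5 - 11)] · 17 = 1134.75.
Change in consumer surplus = 1134.75 - 2116 = -981.25.

-981.25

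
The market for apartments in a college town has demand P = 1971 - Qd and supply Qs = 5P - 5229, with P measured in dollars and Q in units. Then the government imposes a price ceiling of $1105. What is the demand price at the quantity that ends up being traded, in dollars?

Rearranging demand gives Qd = 1971 - P. Without the control the market clears where 1971 - P = 5P - 5229, i.e. P* = 1200 and Q* = 771.
The ceiling of 1105 is below the equilibrium price 1200, so it binds.
At P = 1105: Qd = 1971 - 1105 = 866 and Qs = 5·1105 - 5229 = 296.
Only 296 units reach the market. On the demand curve, the marginal buyer's willingness to pay at Q = 296 is (1971 - 296) = 1675.

1675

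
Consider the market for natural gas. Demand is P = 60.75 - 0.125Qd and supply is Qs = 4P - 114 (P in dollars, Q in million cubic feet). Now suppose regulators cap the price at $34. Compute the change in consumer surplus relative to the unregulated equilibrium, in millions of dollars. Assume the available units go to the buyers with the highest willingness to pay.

96

Rearranging demand gives Qd = 486 - 8P. Without the control the market clears where 486 - 8P = 4P - 114, i.e. P* = 50 and Q* = 86.
Since 34 < 50, the ceiling is binding.
At P = 34: Qd = 486 - 8·34 = 214 and Qs = 4·34 - 114 = 22.
Consumer surplus without the control is ½ · (60.75 - 50) · 86 = 462.25.
With the ceiling, 22 units are sold at 34 (assume they go to the highest-value buyers). The demand price at Q = 22 is 58, so CS = ½ · [(60.75 - 34) + (58 - 34)] · 22 = 558.25.
Change in consumer surplus = 558.25 - 462.25 = 96.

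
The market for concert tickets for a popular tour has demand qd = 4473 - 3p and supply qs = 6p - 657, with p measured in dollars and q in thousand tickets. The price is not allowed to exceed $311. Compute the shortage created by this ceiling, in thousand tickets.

2331

In a free market, 4473 - 3p = 6p - 657 gives the equilibrium p* = 570, q* = 2763.
Since 311 < 570, the ceiling is binding.
At p = 311: qd = 4473 - 3·311 = 3540 and qs = 6·311 - 657 = 1209.
Shortage = qd - qs = 3540 - 1209 = 2331.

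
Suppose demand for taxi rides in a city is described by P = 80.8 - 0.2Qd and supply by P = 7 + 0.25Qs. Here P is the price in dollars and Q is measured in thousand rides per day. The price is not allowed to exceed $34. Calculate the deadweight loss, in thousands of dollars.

Rearranging demand gives Qd = 404 - 5P; rearranging supply gives Qs = 4P - 28. Without the control the market clears where 404 - 5P = 4P - 28, i.e. P* = 48 and Q* = 164.
The ceiling of 34 is below the equilibrium price 48, so it binds.
At P = 34: Qd = 404 - 5·34 = 234 and Qs = 4·34 - 28 = 108.
Quantity traded falls to 108. At Q = 108 the demand price is (404 - 108)/5 = 59.2 and the supply price is (28 + 108)/4 = 34.
Deadweight loss = ½ · (59.2 - 34) · (164 - 108) = ½ · 25.2 · 56 = 705.6.

705.6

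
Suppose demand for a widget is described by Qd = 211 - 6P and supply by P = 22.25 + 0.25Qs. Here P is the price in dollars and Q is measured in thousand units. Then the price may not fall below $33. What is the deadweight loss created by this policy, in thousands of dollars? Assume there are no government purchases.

Rearranging supply gives Qs = 4P - 89. In a free market, 211 - 6P = 4P - 89 gives the equilibrium P* = 30, Q* = 31.
The floor of 33 is above the equilibrium price 30, so it binds.
At P = 33: Qd = 211 - 6·33 = 13 and Qs = 4·33 - 89 = 43.
Quantity traded falls to 13. At Q = 13 the demand price is (211 - 13)/6 = 33 and the supply price is (89 + 13)/4 = 25.5.
Deadweight loss = ½ · (33 - 25.5) · (31 - 13) = ½ · 7.5 · 18 = 67.5.

67.5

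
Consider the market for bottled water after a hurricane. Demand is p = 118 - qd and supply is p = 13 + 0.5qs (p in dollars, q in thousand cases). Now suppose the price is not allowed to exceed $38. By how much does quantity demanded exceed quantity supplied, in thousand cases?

30

Rearranging demand gives qd = 118 - p; rearranging supply gives qs = 2p - 26. In a free market, 118 - p = 2p - 26 gives the equilibrium p* = 48, q* = 70.
Because the ceiling (38) lies below the market-clearing price, it is binding.
At p = 38: qd = 118 - 38 = 80 and qs = 2·38 - 26 = 50.
Shortage = qd - qs = 80 - 50 = 30.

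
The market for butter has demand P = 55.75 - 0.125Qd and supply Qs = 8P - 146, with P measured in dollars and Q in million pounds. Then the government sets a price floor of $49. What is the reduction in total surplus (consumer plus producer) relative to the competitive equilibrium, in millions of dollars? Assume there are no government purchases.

Rearranging demand gives Qd = 446 - 8P. Without the control the market clears where 446 - 8P = 8P - 146, i.e. P* = 37 and Q* = 150.
Because the floor (49) lies above the market-clearing price, it is binding.
At P = 49: Qd = 446 - 8·49 = 54 and Qs = 8·49 - 146 = 246.
Quantity traded falls to 54. At Q = 54 the demand price is (446 - 54)/8 = 49 and the supply price is (146 + 54)/8 = 25.
Deadweight loss = ½ · (49 - 25) · (150 - 54) = ½ · 24 · 96 = 1152.

1152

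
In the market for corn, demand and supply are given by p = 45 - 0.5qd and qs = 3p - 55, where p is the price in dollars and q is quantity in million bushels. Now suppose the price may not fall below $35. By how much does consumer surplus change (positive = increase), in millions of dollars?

-156

Rearranging demand gives qd = 90 - 2p. Without the control the market clears where 90 - 2p = 3p - 55, i.e. p* = 29 and q* = 32.
The floor of 35 is above the equilibrium price 29, so it binds.
At p = 35: qd = 90 - 2·35 = 20 and qs = 3·35 - 55 = 50.
Consumer surplus without the control is ½ · (45 - 29) · 32 = 256.
With the floor, consumers buy 20 units at 35, so CS = ½ · (45 - 35) · 20 = 100.
Change in consumer surplus = 100 - 256 = -156.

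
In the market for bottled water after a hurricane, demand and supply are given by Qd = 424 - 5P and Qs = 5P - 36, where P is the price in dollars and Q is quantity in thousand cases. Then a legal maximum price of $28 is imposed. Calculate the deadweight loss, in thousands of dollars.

In a free market, 424 - 5P = 5P - 36 gives the equilibrium P* = 46, Q* = 194.
Since 28 < 46, the ceiling is binding.
At P = 28: Qd = 424 - 5·28 = 284 and Qs = 5·28 - 36 = 104.
Quantity traded falls to 104. At Q = 104 the demand price is (424 - 104)/5 = 64 and the supply price is (36 + 104)/5 = 28.
Deadweight loss = ½ · (64 - 28) · (194 - 104) = ½ · 36 · 90 = 1620.

1620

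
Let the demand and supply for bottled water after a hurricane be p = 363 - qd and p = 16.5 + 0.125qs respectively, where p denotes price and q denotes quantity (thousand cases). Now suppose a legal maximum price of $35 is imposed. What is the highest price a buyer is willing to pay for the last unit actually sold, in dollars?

Rearranging demand gives qd = 363 - p; rearranging supply gives qs = 8p - 132. Setting quantity demanded equal to quantity supplied, 363 - p = 8p - 132, gives p* = 55 and q* = 308.
Because the ceiling (35) lies below the market-clearing price, it is binding.
At p = 35: qd = 363 - 35 = 328 and qs = 8·35 - 132 = 148.
Only 148 units reach the market. On the demand curve, the marginal buyer's willingness to pay at q = 148 is (363 - 148) = 215.

215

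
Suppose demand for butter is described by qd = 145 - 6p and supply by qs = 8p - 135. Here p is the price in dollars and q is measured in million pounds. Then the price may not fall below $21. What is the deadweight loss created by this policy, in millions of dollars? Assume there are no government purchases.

5.25

Without the control the market clears where 145 - 6p = 8p - 135, i.e. p* = 20 and q* = 25.
The floor of 21 is above the equilibrium price 20, so it binds.
At p = 21: qd = 145 - 6·21 = 19 and qs = 8·21 - 135 = 33.
Quantity traded falls to 19. At q = 19 the demand price is (145 - 19)/6 = 21 and the supply price is (135 + 19)/8 = 19.25.
Deadweight loss = ½ · (21 - 19.25) · (25 - 19) = ½ · 1.75 · 6 = 5.25.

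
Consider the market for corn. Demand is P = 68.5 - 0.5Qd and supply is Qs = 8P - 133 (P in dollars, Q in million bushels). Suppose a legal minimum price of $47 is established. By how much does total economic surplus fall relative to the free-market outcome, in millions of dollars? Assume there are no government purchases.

Rearranging demand gives Qd = 137 - 2P. Setting quantity demanded equal to quantity supplied, 137 - 2P = 8P - 133, gives P* = 27 and Q* = 83.
Because the floor (47) lies above the market-clearing price, it is binding.
At P = 47: Qd = 137 - 2·47 = 43 and Qs = 8·47 - 133 = 243.
Quantity traded falls to 43. At Q = 43 the demand price is (137 - 43)/2 = 47 and the supply price is (133 + 43)/8 = 22.
Deadweight loss = ½ · (47 - 22) · (83 - 43) = ½ · 25 · 40 = 500.

500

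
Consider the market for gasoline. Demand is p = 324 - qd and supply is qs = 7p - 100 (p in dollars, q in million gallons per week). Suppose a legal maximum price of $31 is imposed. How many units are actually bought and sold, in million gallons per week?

Rearranging demand gives qd = 324 - p. Equilibrium: 324 - p = 7p - 100, so 424 = 8p and p* = 53, q* = 271.
The ceiling of 31 is below the equilibrium price 53, so it binds.
At p = 31: qd = 324 - 31 = 293 and qs = 7·31 - 100 = 117.
The quantity actually transacted is the short side, supply: 117.

117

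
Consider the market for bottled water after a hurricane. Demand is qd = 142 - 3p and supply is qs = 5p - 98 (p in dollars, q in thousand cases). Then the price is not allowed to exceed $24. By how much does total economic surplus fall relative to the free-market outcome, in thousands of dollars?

240

Setting quantity demanded equal to quantity supplied, 142 - 3p = 5p - 98, gives p* = 30 and q* = 52.
Because the ceiling (24) lies below the market-clearing price, it is binding.
At p = 24: qd = 142 - 3·24 = 70 and qs = 5·24 - 98 = 22.
Quantity traded falls to 22. At q = 22 the demand price is (142 - 22)/3 = 40 and the supply price is (98 + 22)/5 = 24.
Deadweight loss = ½ · (40 - 24) · (52 - 22) = ½ · 16 · 30 = 240.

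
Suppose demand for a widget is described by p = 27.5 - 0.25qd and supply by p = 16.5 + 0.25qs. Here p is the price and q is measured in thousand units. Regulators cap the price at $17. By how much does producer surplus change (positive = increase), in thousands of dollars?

-60

Rearranging demand gives qd = 110 - 4p; rearranging supply gives qs = 4p - 66. In a free market, 110 - 4p = 4p - 66 gives the equilibrium p* = 22, q* = 22.
Because the ceiling (17) lies below the market-clearing price, it is binding.
At p = 17: qd = 110 - 4·17 = 42 and qs = 4·17 - 66 = 2.
Producer surplus without the control is ½ · (22 - 16.5) · 22 = 60.5.
With the ceiling, producers sell 2 units at 17, so PS = ½ · (17 - 16.5) · 2 = 0.5.
Change in producer surplus = 0.5 - 60.5 = -60.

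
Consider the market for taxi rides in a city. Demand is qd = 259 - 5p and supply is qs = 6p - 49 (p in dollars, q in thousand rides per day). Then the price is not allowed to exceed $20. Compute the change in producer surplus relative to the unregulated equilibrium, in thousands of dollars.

Setting quantity demanded equal to quantity supplied, 259 - 5p = 6p - 49, gives p* = 28 and q* = 119.
Because the ceiling (20) lies below the market-clearing price, it is binding.
At p = 20: qd = 259 - 5·20 = 159 and qs = 6·20 - 49 = 71.
Producer surplus without the control is ½ · (28 - 49/6) · 119 = 14161/12.
With the ceiling, producers sell 71 units at 20, so PS = ½ · (20 - 49/6) · 71 = 5041/12.
Change in producer surplus = 5041/12 - 14161/12 = -760.

-760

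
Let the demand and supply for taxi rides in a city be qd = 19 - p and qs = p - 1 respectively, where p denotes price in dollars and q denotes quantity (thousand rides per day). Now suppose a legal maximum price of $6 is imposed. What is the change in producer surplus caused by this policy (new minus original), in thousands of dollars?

In a free market, 19 - p = p - 1 gives the equilibrium p* = 10, q* = 9.
Because the ceiling (6) lies below the market-clearing price, it is binding.
At p = 6: qd = 19 - 6 = 13 and qs = 6 - 1 = 5.
Producer surplus without the control is ½ · (10 - 1) · 9 = 40.5.
With the ceiling, producers sell 5 units at 6, so PS = ½ · (6 - 1) · 5 = 12.5.
Change in producer surplus = 12.5 - 40.5 = -28.

-28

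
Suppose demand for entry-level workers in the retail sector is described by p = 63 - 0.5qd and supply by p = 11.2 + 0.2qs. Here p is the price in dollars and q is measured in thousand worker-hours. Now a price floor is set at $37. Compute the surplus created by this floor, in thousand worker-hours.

Rearranging demand gives qd = 126 - 2p; rearranging supply gives qs = 5p - 56. Setting quantity demanded equal to quantity supplied, 126 - 2p = 5p - 56, gives p* = 26 and q* = 74.
Since 37 > 26, the floor is binding.
At p = 37: qd = 126 - 2·37 = 52 and qs = 5·37 - 56 = 129.
Surplus = qs - qd = 129 - 52 = 77.

77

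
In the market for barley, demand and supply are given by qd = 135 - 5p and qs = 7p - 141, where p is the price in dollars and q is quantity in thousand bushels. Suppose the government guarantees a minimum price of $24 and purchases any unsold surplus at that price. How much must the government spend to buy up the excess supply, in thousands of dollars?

288

Equilibrium: 135 - 5p = 7p - 141, so 276 = 12p and p* = 23, q* = 20.
Since 24 > 23, the floor is binding.
At p = 24: qd = 135 - 5·24 = 15 and qs = 7·24 - 141 = 27.
Surplus = qs - qd = 12.
Government expenditure = surplus × support price = 12 × 24 = 288.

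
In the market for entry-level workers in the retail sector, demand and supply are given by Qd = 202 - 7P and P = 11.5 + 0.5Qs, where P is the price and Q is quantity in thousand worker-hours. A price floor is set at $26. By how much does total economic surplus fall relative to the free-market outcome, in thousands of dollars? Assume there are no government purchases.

15.75

Rearranging supply gives Qs = 2P - 23. Without the control the market clears where 202 - 7P = 2P - 23, i.e. P* = 25 and Q* = 27.
Because the floor (26) lies above the market-clearing price, it is binding.
At P = 26: Qd = 202 - 7·26 = 20 and Qs = 2·26 - 23 = 29.
Quantity traded falls to 20. At Q = 20 the demand price is (202 - 20)/7 = 26 and the supply price is (23 + 20)/2 = 21.5.
Deadweight loss = ½ · (26 - 21.5) · (27 - 20) = ½ · 4.5 · 7 = 15.75.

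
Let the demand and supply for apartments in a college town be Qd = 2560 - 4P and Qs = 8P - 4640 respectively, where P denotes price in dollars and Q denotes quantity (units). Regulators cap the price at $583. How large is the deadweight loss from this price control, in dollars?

In a free market, 2560 - 4P = 8P - 4640 gives the equilibrium P* = 600, Q* = 160.
Since 583 < 600, the ceiling is binding.
At P = 583: Qd = 2560 - 4·583 = 228 and Qs = 8·583 - 4640 = 24.
Quantity traded falls to 24. At Q = 24 the demand price is (2560 - 24)/4 = 634 and the supply price is (4640 + 24)/8 = 583.
Deadweight loss = ½ · (634 - 583) · (160 - 24) = ½ · 51 · 136 = 3468.

3468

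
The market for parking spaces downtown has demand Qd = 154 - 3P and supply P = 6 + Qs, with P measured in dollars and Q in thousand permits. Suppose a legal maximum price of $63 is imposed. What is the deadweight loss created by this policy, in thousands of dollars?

0

Rearranging supply gives Qs = P - 6. Equilibrium: 154 - 3P = P - 6, so 160 = 4P and P* = 40, Q* = 34.
The ceiling of 63 is above the equilibrium price 40, so it is not binding; the market clears at P* = 40, Q* = 34.
Since the control does not bind, no trades are prevented and deadweight loss is zero.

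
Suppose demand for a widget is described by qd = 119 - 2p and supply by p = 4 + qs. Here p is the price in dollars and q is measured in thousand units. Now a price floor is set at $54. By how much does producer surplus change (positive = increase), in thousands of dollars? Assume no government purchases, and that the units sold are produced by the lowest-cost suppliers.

-195

Rearranging supply gives qs = p - 4. Setting quantity demanded equal to quantity supplied, 119 - 2p = p - 4, gives p* = 41 and q* = 37.
Because the floor (54) lies above the market-clearing price, it is binding.
At p = 54: qd = 119 - 2·54 = 11 and qs = 54 - 4 = 50.
Producer surplus without the control is ½ · (41 - 4) · 37 = 684.5.
With the floor, 11 units are sold at 54. The supply price at q = 11 is 15, so PS = ½ · [(54 - 4) + (54 - 15)] · 11 = 489.5.
Change in producer surplus = 489.5 - 684.5 = -195.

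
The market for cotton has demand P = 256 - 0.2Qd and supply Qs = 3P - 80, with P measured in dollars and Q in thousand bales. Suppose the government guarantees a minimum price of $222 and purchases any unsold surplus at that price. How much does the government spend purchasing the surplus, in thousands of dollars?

92352

Rearranging demand gives Qd = 1280 - 5P. Equilibrium: 1280 - 5P = 3P - 80, so 1360 = 8P and P* = 170, Q* = 430.
The floor of 222 is above the equilibrium price 170, so it binds.
At P = 222: Qd = 1280 - 5·222 = 170 and Qs = 3·222 - 80 = 586.
Surplus = Qs - Qd = 416.
Government expenditure = surplus × support price = 416 × 222 = 92352.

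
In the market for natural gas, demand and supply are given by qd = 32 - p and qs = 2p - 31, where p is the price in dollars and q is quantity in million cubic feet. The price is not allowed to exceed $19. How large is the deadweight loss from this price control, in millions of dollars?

In a free market, 32 - p = 2p - 31 gives the equilibrium p* = 21, q* = 11.
The ceiling of 19 is below the equilibrium price 21, so it binds.
At p = 19: qd = 32 - 19 = 13 and qs = 2·19 - 31 = 7.
Quantity traded falls to 7. At q = 7 the demand price is 32 - 7 = 25 and the supply price is (31 + 7)/2 = 19.
Deadweight loss = ½ · (25 - 19) · (11 - 7) = ½ · 6 · 4 = 12.

12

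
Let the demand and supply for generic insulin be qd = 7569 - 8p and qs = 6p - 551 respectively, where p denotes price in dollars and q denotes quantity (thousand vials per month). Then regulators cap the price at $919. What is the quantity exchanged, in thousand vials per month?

2929

In a free market, 7569 - 8p = 6p - 551 gives the equilibrium p* = 580, q* = 2929.
Since 919 is above p* = 580, the ceiling does not bind and the free-market outcome prevails.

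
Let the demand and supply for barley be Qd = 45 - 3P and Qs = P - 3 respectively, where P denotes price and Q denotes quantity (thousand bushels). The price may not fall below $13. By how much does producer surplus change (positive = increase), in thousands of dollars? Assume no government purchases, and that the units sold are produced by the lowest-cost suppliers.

1.5

Without the control the market clears where 45 - 3P = P - 3, i.e. P* = 12 and Q* = 9.
Because the floor (13) lies above the market-clearing price, it is binding.
At P = 13: Qd = 45 - 3·13 = 6 and Qs = 13 - 3 = 10.
Producer surplus without the control is ½ · (12 - 3) · 9 = 40.5.
With the floor, 6 units are sold at 13. The supply price at Q = 6 is 9, so PS = ½ · [(13 - 3) + (13 - 9)] · 6 = 42.
Change in producer surplus = 42 - 40.5 = 1.5.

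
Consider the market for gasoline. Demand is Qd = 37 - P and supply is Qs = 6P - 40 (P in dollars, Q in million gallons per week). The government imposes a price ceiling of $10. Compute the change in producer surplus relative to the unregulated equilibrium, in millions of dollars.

-23

Without the control the market clears where 37 - P = 6P - 40, i.e. P* = 11 and Q* = 26.
The ceiling of 10 is below the equilibrium price 11, so it binds.
At P = 10: Qd = 37 - 10 = 27 and Qs = 6·10 - 40 = 20.
Producer surplus without the control is ½ · (11 - 20/3) · 26 = 169/3.
With the ceiling, producers sell 20 units at 10, so PS = ½ · (10 - 20/3) · 20 = 100/3.
Change in producer surplus = 100/3 - 169/3 = -23.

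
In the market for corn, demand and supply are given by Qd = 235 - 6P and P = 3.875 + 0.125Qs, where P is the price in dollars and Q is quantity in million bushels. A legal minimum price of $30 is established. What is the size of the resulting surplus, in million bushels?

Rearranging supply gives Qs = 8P - 31. Setting quantity demanded equal to quantity supplied, 235 - 6P = 8P - 31, gives P* = 19 and Q* = 121.
Since 30 > 19, the floor is binding.
At P = 30: Qd = 235 - 6·30 = 55 and Qs = 8·30 - 31 = 209.
Surplus = Qs - Qd = 209 - 55 = 154.

154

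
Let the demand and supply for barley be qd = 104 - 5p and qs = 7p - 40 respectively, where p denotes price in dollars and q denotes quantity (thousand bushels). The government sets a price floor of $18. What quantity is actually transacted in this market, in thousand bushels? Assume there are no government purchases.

14

Without the control the market clears where 104 - 5p = 7p - 40, i.e. p* = 12 and q* = 44.
Since 18 > 12, the floor is binding.
At p = 18: qd = 104 - 5·18 = 14 and qs = 7·18 - 40 = 86.
The quantity actually transacted is the short side, demand: 14.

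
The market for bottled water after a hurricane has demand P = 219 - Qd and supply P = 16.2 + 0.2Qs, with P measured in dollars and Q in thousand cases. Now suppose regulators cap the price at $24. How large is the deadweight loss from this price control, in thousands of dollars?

10140

Rearranging demand gives Qd = 219 - P; rearranging supply gives Qs = 5P - 81. In a free market, 219 - P = 5P - 81 gives the equilibrium P* = 50, Q* = 169.
The ceiling of 24 is below the equilibrium price 50, so it binds.
At P = 24: Qd = 219 - 24 = 195 and Qs = 5·24 - 81 = 39.
Quantity traded falls to 39. At Q = 39 the demand price is 219 - 39 = 180 and the supply price is (81 + 39)/5 = 24.
Deadweight loss = ½ · (180 - 24) · (169 - 39) = ½ · 156 · 130 = 10140.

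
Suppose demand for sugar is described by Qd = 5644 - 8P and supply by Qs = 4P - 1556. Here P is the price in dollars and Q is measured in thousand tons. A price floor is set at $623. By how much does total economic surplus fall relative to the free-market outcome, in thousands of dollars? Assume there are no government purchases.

Without the control the market clears where 5644 - 8P = 4P - 1556, i.e. P* = 600 and Q* = 844.
Since 623 > 600, the floor is binding.
At P = 623: Qd = 5644 - 8·623 = 660 and Qs = 4·623 - 1556 = 936.
Quantity traded falls to 660. At Q = 660 the demand price is (5644 - 660)/8 = 623 and the supply price is (1556 + 660)/4 = 554.
Deadweight loss = ½ · (623 - 554) · (844 - 660) = ½ · 69 · 184 = 6348.

6348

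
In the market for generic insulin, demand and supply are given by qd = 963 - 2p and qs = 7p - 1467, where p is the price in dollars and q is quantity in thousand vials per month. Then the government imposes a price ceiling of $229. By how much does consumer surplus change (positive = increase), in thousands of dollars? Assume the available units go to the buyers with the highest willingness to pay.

Without the control the market clears where 963 - 2p = 7p - 1467, i.e. p* = 270 and q* = 423.
The ceiling of 229 is below the equilibrium price 270, so it binds.
At p = 229: qd = 963 - 2·229 = 505 and qs = 7·229 - 1467 = 136.
Consumer surplus without the control is ½ · (481.5 - 270) · 423 = 44732.25.
With the ceiling, 136 units are sold at 229 (assume they go to the highest-value buyers). The demand price at q = 136 is 413.5, so CS = ½ · [(481.5 - 229) + (413.5 - 229)] · 136 = 29716.
Change in consumer surplus = 29716 - 44732.25 = -15016.25.

-15016.25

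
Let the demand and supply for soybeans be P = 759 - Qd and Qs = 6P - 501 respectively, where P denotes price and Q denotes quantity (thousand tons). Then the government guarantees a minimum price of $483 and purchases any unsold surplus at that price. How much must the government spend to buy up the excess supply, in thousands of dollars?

1024443

Rearranging demand gives Qd = 759 - P. Equilibrium: 759 - P = 6P - 501, so 1260 = 7P and P* = 180, Q* = 579.
The floor of 483 is above the equilibrium price 180, so it binds.
At P = 483: Qd = 759 - 483 = 276 and Qs = 6·483 - 501 = 2397.
Surplus = Qs - Qd = 2121.
Government expenditure = surplus × support price = 2121 × 483 = 1024443.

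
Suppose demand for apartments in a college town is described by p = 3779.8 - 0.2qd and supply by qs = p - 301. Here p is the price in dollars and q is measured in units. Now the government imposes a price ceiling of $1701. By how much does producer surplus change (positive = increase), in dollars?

Rearranging demand gives qd = 18899 - 5p. Setting quantity demanded equal to quantity supplied, 18899 - 5p = p - 301, gives p* = 3200 and q* = 2899.
The ceiling of 1701 is below the equilibrium price 3200, so it binds.
At p = 1701: qd = 18899 - 5·1701 = 10394 and qs = 1701 - 301 = 1400.
Producer surplus without the control is ½ · (3200 - 301) · 2899 = 4202100.5.
With the ceiling, producers sell 1400 units at 1701, so PS = ½ · (1701 - 301) · 1400 = 980000.
Change in producer surplus = 980000 - 4202100.5 = -3222100.5.

-3222100.5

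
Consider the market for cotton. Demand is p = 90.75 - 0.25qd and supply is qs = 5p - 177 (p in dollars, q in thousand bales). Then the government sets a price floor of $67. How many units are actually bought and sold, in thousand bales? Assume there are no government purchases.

95

Rearranging demand gives qd = 363 - 4p. Setting quantity demanded equal to quantity supplied, 363 - 4p = 5p - 177, gives p* = 60 and q* = 123.
Because the floor (67) lies above the market-clearing price, it is binding.
At p = 67: qd = 363 - 4·67 = 95 and qs = 5·67 - 177 = 158.
The quantity actually transacted is the short side, demand: 95.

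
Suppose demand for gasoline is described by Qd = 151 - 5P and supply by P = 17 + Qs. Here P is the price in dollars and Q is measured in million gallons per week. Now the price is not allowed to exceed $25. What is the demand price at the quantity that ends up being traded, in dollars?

28.6

Rearranging supply gives Qs = P - 17. Without the control the market clears where 151 - 5P = P - 17, i.e. P* = 28 and Q* = 11.
Because the ceiling (25) lies below the market-clearing price, it is binding.
At P = 25: Qd = 151 - 5·25 = 26 and Qs = 25 - 17 = 8.
Only 8 units reach the market. On the demand curve, the marginal buyer's willingness to pay at Q = 8 is (151 - 8)/5 = 28.6.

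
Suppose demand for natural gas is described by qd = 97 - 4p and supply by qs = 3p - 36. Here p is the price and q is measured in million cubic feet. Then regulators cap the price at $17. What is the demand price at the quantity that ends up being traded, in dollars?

Equilibrium: 97 - 4p = 3p - 36, so 133 = 7p and p* = 19, q* = 21.
The ceiling of 17 is below the equilibrium price 19, so it binds.
At p = 17: qd = 97 - 4·17 = 29 and qs = 3·17 - 36 = 15.
Only 15 units reach the market. On the demand curve, the marginal buyer's willingness to pay at q = 15 is (97 - 15)/4 = 20.5.

20.5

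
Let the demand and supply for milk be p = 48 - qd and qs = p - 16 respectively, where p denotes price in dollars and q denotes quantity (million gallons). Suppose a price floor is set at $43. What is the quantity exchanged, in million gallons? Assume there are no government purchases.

Rearranging demand gives qd = 48 - p. Without the control the market clears where 48 - p = p - 16, i.e. p* = 32 and q* = 16.
The floor of 43 is above the equilibrium price 32, so it binds.
At p = 43: qd = 48 - 43 = 5 and qs = 43 - 16 = 27.
The quantity actually transacted is the short side, demand: 5.

5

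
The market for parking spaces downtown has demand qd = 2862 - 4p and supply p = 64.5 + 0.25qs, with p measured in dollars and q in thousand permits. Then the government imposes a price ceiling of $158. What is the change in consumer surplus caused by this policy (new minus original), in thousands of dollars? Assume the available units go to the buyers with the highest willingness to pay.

Rearranging supply gives qs = 4p - 258. Without the control the market clears where 2862 - 4p = 4p - 258, i.e. p* = 390 and q* = 1302.
Since 158 < 390, the ceiling is binding.
At p = 158: qd = 2862 - 4·158 = 2230 and qs = 4·158 - 258 = 374.
Consumer surplus without the control is ½ · (715.5 - 390) · 1302 = 211900.5.
With the ceiling, 374 units are sold at 158 (assume they go to the highest-value buyers). The demand price at q = 374 is 622, so CS = ½ · [(715.5 - 158) + (622 - 158)] · 374 = 191020.5.
Change in consumer surplus = 191020.5 - 211900.5 = -20880.

-20880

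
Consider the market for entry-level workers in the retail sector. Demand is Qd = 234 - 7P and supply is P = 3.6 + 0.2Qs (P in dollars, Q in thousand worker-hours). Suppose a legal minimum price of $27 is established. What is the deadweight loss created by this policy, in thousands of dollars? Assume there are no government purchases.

Rearranging supply gives Qs = 5P - 18. Equilibrium: 234 - 7P = 5P - 18, so 252 = 12P and P* = 21, Q* = 87.
Because the floor (27) lies above the market-clearing price, it is binding.
At P = 27: Qd = 234 - 7·27 = 45 and Qs = 5·27 - 18 = 117.
Quantity traded falls to 45. At Q = 45 the demand price is (234 - 45)/7 = 27 and the supply price is (18 + 45)/5 = 12.6.
Deadweight loss = ½ · (27 - 12.6) · (87 - 45) = ½ · 14.4 · 42 = 302.4.

302.4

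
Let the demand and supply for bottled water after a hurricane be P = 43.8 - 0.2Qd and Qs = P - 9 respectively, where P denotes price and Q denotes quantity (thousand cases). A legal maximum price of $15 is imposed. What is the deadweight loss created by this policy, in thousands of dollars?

317.4

Rearranging demand gives Qd = 219 - 5P. Without the control the market clears where 219 - 5P = P - 9, i.e. P* = 38 and Q* = 29.
Since 15 < 38, the ceiling is binding.
At P = 15: Qd = 219 - 5·15 = 144 and Qs = 15 - 9 = 6.
Quantity traded falls to 6. At Q = 6 the demand price is (219 - 6)/5 = 42.6 and the supply price is 9 + 6 = 15.
Deadweight loss = ½ · (42.6 - 15) · (29 - 6) = ½ · 27.6 · 23 = 317.4.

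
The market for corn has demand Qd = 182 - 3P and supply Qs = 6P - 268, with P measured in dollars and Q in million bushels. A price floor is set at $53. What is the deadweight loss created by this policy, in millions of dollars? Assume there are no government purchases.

Without the control the market clears where 182 - 3P = 6P - 268, i.e. P* = 50 and Q* = 32.
The floor of 53 is above the equilibrium price 50, so it binds.
At P = 53: Qd = 182 - 3·53 = 23 and Qs = 6·53 - 268 = 50.
Quantity traded falls to 23. At Q = 23 the demand price is (182 - 23)/3 = 53 and the supply price is (268 + 23)/6 = 48.5.
Deadweight loss = ½ · (53 - 48.5) · (32 - 23) = ½ · 4.5 · 9 = 20.25.

20.25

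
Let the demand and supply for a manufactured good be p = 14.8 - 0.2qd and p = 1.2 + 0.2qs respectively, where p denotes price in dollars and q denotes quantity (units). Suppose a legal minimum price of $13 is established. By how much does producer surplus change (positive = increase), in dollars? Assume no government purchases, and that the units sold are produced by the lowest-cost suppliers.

-17.5

Rearranging demand gives qd = 74 - 5p; rearranging supply gives qs = 5p - 6. Without the control the market clears where 74 - 5p = 5p - 6, i.e. p* = 8 and q* = 34.
Because the floor (13) lies above the market-clearing price, it is binding.
At p = 13: qd = 74 - 5·13 = 9 and qs = 5·13 - 6 = 59.
Producer surplus without the control is ½ · (8 - 1.2) · 34 = 115.6.
With the floor, 9 units are sold at 13. The supply price at q = 9 is 3, so PS = ½ · [(13 - 1.2) + (13 - 3)] · 9 = 98.1.
Change in producer surplus = 98.1 - 115.6 = -17.5.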